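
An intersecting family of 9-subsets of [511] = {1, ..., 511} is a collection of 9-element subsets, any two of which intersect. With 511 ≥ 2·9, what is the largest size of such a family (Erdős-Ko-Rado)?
max |F| = C(510, 8) = 107418608709385545

Erdős-Ko-Rado (1961): when n ≥ 2k, max |F| = C(n−1, k−1). The bound is attained by the star {A : i ∈ A} for any fixed i ∈ [n]. Here C(511−1, 9−1) = C(510, 8) = 107418608709385545.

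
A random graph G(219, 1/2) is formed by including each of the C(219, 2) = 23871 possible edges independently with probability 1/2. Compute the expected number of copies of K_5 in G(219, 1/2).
E[# K_5] = C(219, 5) · (1/2)^C(5, 2) = 4009325418 / 2^10 = 2004662709/512 ≈ 3915356.853516

For each 5-subset S of vertices (there are C(219, 5) = 4009325418 such S), let X_S = 1 if S induces a K_5 (all C(5, 2) = 10 edges present). Then P(X_S = 1) = (1/2)^10 = 1/1024. By linearity of expectation, E[# K_5] = C(219, 5) · (1/2)^10 = 4009325418 / 1024 = 2004662709/512 ≈ 3915356.853516.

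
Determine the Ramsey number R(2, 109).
R(2, 109) = 109

R(2, k) = k for all k ≥ 2: in a 2-colouring of K_k, either some edge is red (a red K_2) or all edges are blue (a blue K_k). And K_{108} coloured all-blue has no blue K_109, so R(2, 109) > 108. Hence R(2, 109) = 109.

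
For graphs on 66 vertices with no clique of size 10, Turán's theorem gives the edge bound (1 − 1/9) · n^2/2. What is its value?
Turán density bound = (8/9) · 66^2/2 = 1936

Turán's theorem: ex(n, K_{r+1}) is achieved by the complete r-partite Turán graph T(n, r) with parts as balanced as possible, and is at most (1 − 1/r) · n^2/2. For r = 9, n = 66: the density bound is (8/9) · 4356/2 = 1936. The integer-valued extremum is e(T(66, 9)) = 1935, which is strictly less than the density bound 1936 since 9 ∤ 66 (the parts of T(66, 9) cannot all be equal).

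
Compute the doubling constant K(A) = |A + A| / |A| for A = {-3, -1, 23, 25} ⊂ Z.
K = |A + A| / |A| = 9/4

Enumerate A + A = {a + b : a, b ∈ A}. With |A| = 4, there are |A|^2 = 16 ordered sum pairs; collecting distinct values, A + A = {-6, -4, -2, 20, 22, 24, 46, 48, 50}, so |A + A| = 9. Thus K = 9/4. For comparison, the minimum possible |A + A| over all 4-element sets is 2·4 − 1 = 7 (so min K = 7/4), attained only by arithmetic progressions.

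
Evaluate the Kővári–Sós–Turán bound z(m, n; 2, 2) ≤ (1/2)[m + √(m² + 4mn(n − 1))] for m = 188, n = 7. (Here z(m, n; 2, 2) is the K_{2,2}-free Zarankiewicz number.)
z(188, 7; 2, 2) ≤ (1/2)[188 + √(188² + 4·188·7·6)] = (1/2)[188 + √66928] = 223.3522

Kővári–Sós–Turán: let r_1, ..., r_188 be the row sums and z = Σ r_i the total number of 1s. Each pair of columns can share at most one row with both entries 1 (else a 2×2 all-ones block appears), so Σ_i C(r_i, 2) ≤ C(7, 2) = 21. By convexity Σ_i C(r_i, 2) ≥ 188·C(z/188, 2) = z(z − 188)/(2·188), giving z² − 188z − 188·7·6 ≤ 0 and hence z ≤ (1/2)[188 + √(35344 + 4·7896)] = (1/2)[188 + √66928] ≈ (1/2)(188 + 258.7045) = 223.3522.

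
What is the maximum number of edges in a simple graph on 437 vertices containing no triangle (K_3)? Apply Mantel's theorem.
ex(437, K_3) = ⌊437^2/4⌋ = 47742

Mantel (1907): a triangle-free graph on n vertices has at most ⌊n^2/4⌋ edges, with equality for the complete bipartite graph K_{⌊n/2⌋, ⌈n/2⌉}. For n = 437: ⌊437^2/4⌋ = ⌊190969/4⌋ = 47742. The extremal graph is K_{218, 219}, which has 218·219 = 47742 edges.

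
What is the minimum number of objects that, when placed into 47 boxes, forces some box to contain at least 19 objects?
n = (19 − 1)·47 + 1 = 847

By the generalised pigeonhole principle, to guarantee some box contains ≥ r objects we need more than (r − 1) · k objects total. Threshold: n = (r − 1) · k + 1. With r = 19 and k = 47: n = 18 · 47 + 1 = 846 + 1 = 847. For n = 846 = 18 · 47, we can put exactly 18 objects in every box, avoiding 19 in any single one — so 847 is tight.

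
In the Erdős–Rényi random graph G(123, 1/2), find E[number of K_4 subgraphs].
E[# K_4] = C(123, 4) · (1/2)^C(4, 2) = 9078630 / 2^6 = 4539315/32 = 141853.59375

For each 4-subset S of vertices (there are C(123, 4) = 9078630 such S), let X_S = 1 if S induces a K_4 (all C(4, 2) = 6 edges present). Then P(X_S = 1) = (1/2)^6 = 1/64. By linearity of expectation, E[# K_4] = C(123, 4) · (1/2)^6 = 9078630 / 64 = 4539315/32 = 141853.59375.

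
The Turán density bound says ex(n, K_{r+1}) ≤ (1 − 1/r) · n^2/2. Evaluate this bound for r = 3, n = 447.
Turán density bound = (2/3) · 447^2/2 = 66603

Turán's theorem: ex(n, K_{r+1}) is achieved by the complete r-partite Turán graph T(n, r) with parts as balanced as possible, and is at most (1 − 1/r) · n^2/2. For r = 3, n = 447: the density bound is (2/3) · 199809/2 = 66603. Since 3 ∣ 447, the Turán graph T(447, 3) has parts of equal size 149, and its edge count e(T(447, 3)) = 66603 attains the density bound exactly.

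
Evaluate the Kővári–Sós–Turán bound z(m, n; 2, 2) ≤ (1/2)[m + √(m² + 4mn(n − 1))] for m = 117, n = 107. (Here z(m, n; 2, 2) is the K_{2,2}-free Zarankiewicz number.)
z(117, 107; 2, 2) ≤ (1/2)[117 + √(117² + 4·117·107·106)] = (1/2)[117 + √5321745] = 1211.9454

Kővári–Sós–Turán: let r_1, ..., r_117 be the row sums and z = Σ r_i the total number of 1s. Each pair of columns can share at most one row with both entries 1 (else a 2×2 all-ones block appears), so Σ_i C(r_i, 2) ≤ C(107, 2) = 5671. By convexity Σ_i C(r_i, 2) ≥ 117·C(z/117, 2) = z(z − 117)/(2·117), giving z² − 117z − 117·107·106 ≤ 0 and hence z ≤ (1/2)[117 + √(13689 + 4·1327014)] = (1/2)[117 + √5321745] ≈ (1/2)(117 + 2306.8908) = 1211.9454.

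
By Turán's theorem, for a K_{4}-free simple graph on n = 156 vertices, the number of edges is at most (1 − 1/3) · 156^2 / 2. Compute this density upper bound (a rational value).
Turán density bound = (2/3) · 156^2/2 = 8112

Turán's theorem: ex(n, K_{r+1}) is achieved by the complete r-partite Turán graph T(n, r) with parts as balanced as possible, and is at most (1 − 1/r) · n^2/2. For r = 3, n = 156: the density bound is (2/3) · 24336/2 = 8112. Since 3 ∣ 156, the Turán graph T(156, 3) has parts of equal size 52, and its edge count e(T(156, 3)) = 8112 attains the density bound exactly.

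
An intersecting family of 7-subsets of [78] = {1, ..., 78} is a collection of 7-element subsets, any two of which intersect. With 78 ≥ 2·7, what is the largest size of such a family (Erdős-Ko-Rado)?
max |F| = C(77, 6) = 237093780

Erdős-Ko-Rado (1961): when n ≥ 2k, max |F| = C(n−1, k−1). The bound is attained by the star {A : i ∈ A} for any fixed i ∈ [n]. Here C(78−1, 7−1) = C(77, 6) = 237093780.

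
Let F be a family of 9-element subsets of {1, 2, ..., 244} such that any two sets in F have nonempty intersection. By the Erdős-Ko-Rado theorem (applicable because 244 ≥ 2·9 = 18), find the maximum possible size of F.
max |F| = C(243, 8) = 268388935256178

The Erdős-Ko-Rado theorem states: for n ≥ 2k, an intersecting family of k-subsets of an n-element set has size at most C(n − 1, k − 1), with equality for 'star' families {A ⊆ [n] : |A| = k, i ∈ A} (fix an element i). For n = 244, k = 9: C(243, 8) = 268388935256178.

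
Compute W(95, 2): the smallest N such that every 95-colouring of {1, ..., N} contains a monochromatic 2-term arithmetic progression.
W(95, 2) = 95 + 1 = 96

A 2-term AP is any pair of integers, so a monochromatic 2-AP exists iff some colour is used at least twice. With 95 colours, the colouring i ↦ i on {1, ..., 95} uses each colour once, avoiding any monochromatic pair, so W(95, 2) > 95. For {1, ..., 96}, pigeonhole forces two integers of the same colour, which form a monochromatic 2-AP. Hence W(95, 2) = 96.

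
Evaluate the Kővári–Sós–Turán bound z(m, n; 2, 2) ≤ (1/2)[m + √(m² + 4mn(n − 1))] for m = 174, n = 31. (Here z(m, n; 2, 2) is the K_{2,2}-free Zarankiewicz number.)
z(174, 31; 2, 2) ≤ (1/2)[174 + √(174² + 4·174·31·30)] = (1/2)[174 + √677556] = 498.5689

Kővári–Sós–Turán: let r_1, ..., r_174 be the row sums and z = Σ r_i the total number of 1s. Each pair of columns can share at most one row with both entries 1 (else a 2×2 all-ones block appears), so Σ_i C(r_i, 2) ≤ C(31, 2) = 465. By convexity Σ_i C(r_i, 2) ≥ 174·C(z/174, 2) = z(z − 174)/(2·174), giving z² − 174z − 174·31·30 ≤ 0 and hence z ≤ (1/2)[174 + √(30276 + 4·161820)] = (1/2)[174 + √677556] ≈ (1/2)(174 + 823.1379) = 498.5689.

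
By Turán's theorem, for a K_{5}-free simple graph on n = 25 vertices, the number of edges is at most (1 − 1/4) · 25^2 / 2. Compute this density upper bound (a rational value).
Turán density bound = (3/4) · 25^2/2 = 1875/8 ≈ 234.375

Turán's theorem: ex(n, K_{r+1}) is achieved by the complete r-partite Turán graph T(n, r) with parts as balanced as possible, and is at most (1 − 1/r) · n^2/2. For r = 4, n = 25: the density bound is (3/4) · 625/2 = 1875/8 ≈ 234.375. The integer-valued extremum is e(T(25, 4)) = 234, which is strictly less than the density bound 1875/8 since 4 ∤ 25 (the parts of T(25, 4) cannot all be equal).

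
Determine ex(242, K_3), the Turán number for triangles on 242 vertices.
ex(242, K_3) = ⌊242^2/4⌋ = 14641

Mantel (1907): a triangle-free graph on n vertices has at most ⌊n^2/4⌋ edges, with equality for the complete bipartite graph K_{⌊n/2⌋, ⌈n/2⌉}. For n = 242: ⌊242^2/4⌋ = ⌊58564/4⌋ = 14641. The extremal graph is K_{121, 121}, which has 121·121 = 14641 edges.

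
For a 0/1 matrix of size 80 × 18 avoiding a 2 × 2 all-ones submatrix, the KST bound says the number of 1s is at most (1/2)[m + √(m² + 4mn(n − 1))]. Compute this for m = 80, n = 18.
z(80, 18; 2, 2) ≤ (1/2)[80 + √(80² + 4·80·18·17)] = (1/2)[80 + √104320] = 201.493

Kővári–Sós–Turán: let r_1, ..., r_80 be the row sums and z = Σ r_i the total number of 1s. Each pair of columns can share at most one row with both entries 1 (else a 2×2 all-ones block appears), so Σ_i C(r_i, 2) ≤ C(18, 2) = 153. By convexity Σ_i C(r_i, 2) ≥ 80·C(z/80, 2) = z(z − 80)/(2·80), giving z² − 80z − 80·18·17 ≤ 0 and hence z ≤ (1/2)[80 + √(6400 + 4·24480)] = (1/2)[80 + √104320] ≈ (1/2)(80 + 322.9861) = 201.493.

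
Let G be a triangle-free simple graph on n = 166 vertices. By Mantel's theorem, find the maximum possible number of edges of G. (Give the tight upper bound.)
ex(166, K_3) = ⌊166^2/4⌋ = 6889

Mantel (1907): a triangle-free graph on n vertices has at most ⌊n^2/4⌋ edges, with equality for the complete bipartite graph K_{⌊n/2⌋, ⌈n/2⌉}. For n = 166: ⌊166^2/4⌋ = ⌊27556/4⌋ = 6889. The extremal graph is K_{83, 83}, which has 83·83 = 6889 edges.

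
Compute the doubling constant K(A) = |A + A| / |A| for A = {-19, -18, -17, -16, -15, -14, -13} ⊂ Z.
K = |A + A| / |A| = 13/7

Enumerate A + A = {a + b : a, b ∈ A}. With |A| = 7, there are |A|^2 = 49 ordered sum pairs; collecting distinct values, A + A = {-38, -37, -36, -35, -34, -33, -32, -31, -30, -29, -28, -27, -26}, so |A + A| = 13. Thus K = 13/7. Here |A + A| = 2|A| − 1 = 13, the minimum possible — so K = 13/7 is minimal, which holds iff A is an arithmetic progression.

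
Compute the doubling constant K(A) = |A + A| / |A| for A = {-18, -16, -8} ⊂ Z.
K = |A + A| / |A| = 6/3 = 2

Enumerate A + A = {a + b : a, b ∈ A}. With |A| = 3, there are |A|^2 = 9 ordered sum pairs; collecting distinct values, A + A = {-36, -34, -32, -26, -24, -16}, so |A + A| = 6. Thus K = 6/3 = 2. For comparison, the minimum possible |A + A| over all 3-element sets is 2·3 − 1 = 5 (so min K = 5/3), attained only by arithmetic progressions.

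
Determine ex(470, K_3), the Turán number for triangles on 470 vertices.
ex(470, K_3) = ⌊470^2/4⌋ = 55225

Mantel (1907): a triangle-free graph on n vertices has at most ⌊n^2/4⌋ edges, with equality for the complete bipartite graph K_{⌊n/2⌋, ⌈n/2⌉}. For n = 470: ⌊470^2/4⌋ = ⌊220900/4⌋ = 55225. The extremal graph is K_{235, 235}, which has 235·235 = 55225 edges.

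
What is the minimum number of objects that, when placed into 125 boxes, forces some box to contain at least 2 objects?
n = (2 − 1)·125 + 1 = 126

By the generalised pigeonhole principle, to guarantee some box contains ≥ r objects we need more than (r − 1) · k objects total. Threshold: n = (r − 1) · k + 1. With r = 2 and k = 125: n = 1 · 125 + 1 = 125 + 1 = 126. For n = 125 = 1 · 125, we can put exactly 1 objects in every box, avoiding 2 in any single one — so 126 is tight.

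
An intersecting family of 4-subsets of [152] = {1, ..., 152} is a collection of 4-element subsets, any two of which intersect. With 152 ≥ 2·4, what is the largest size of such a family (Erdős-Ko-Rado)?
max |F| = C(151, 3) = 562475

Erdős-Ko-Rado (1961): when n ≥ 2k, max |F| = C(n−1, k−1). The bound is attained by the star {A : i ∈ A} for any fixed i ∈ [n]. Here C(152−1, 4−1) = C(151, 3) = 562475.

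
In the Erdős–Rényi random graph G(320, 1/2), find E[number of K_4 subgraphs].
E[# K_4] = C(320, 4) · (1/2)^C(4, 2) = 428761520 / 2^6 = 26797595/4 = 6699398.75

For each 4-subset S of vertices (there are C(320, 4) = 428761520 such S), let X_S = 1 if S induces a K_4 (all C(4, 2) = 6 edges present). Then P(X_S = 1) = (1/2)^6 = 1/64. By linearity of expectation, E[# K_4] = C(320, 4) · (1/2)^6 = 428761520 / 64 = 26797595/4 = 6699398.75.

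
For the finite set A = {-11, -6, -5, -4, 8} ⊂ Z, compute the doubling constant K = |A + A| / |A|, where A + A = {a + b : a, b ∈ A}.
K = |A + A| / |A| = 14/5

Enumerate A + A = {a + b : a, b ∈ A}. With |A| = 5, there are |A|^2 = 25 ordered sum pairs; collecting distinct values, A + A = {-22, -17, -16, -15, -12, -11, -10, -9, -8, -3, 2, 3, 4, 16}, so |A + A| = 14. Thus K = 14/5. For comparison, the minimum possible |A + A| over all 5-element sets is 2·5 − 1 = 9 (so min K = 9/5), attained only by arithmetic progressions.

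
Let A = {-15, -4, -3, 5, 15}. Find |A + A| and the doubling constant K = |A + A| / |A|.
K = |A + A| / |A| = 15/5 = 3

Enumerate A + A = {a + b : a, b ∈ A}. With |A| = 5, there are |A|^2 = 25 ordered sum pairs; collecting distinct values, A + A = {-30, -19, -18, -10, -8, -7, -6, 0, 1, 2, 10, 11, 12, 20, 30}, so |A + A| = 15. Thus K = 15/5 = 3. For comparison, the minimum possible |A + A| over all 5-element sets is 2·5 − 1 = 9 (so min K = 9/5), attained only by arithmetic progressions.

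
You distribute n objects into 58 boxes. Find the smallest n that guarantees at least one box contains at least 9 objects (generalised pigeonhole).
n = (9 − 1)·58 + 1 = 465

By the generalised pigeonhole principle, to guarantee some box contains ≥ r objects we need more than (r − 1) · k objects total. Threshold: n = (r − 1) · k + 1. With r = 9 and k = 58: n = 8 · 58 + 1 = 464 + 1 = 465. For n = 464 = 8 · 58, we can put exactly 8 objects in every box, avoiding 9 in any single one — so 465 is tight.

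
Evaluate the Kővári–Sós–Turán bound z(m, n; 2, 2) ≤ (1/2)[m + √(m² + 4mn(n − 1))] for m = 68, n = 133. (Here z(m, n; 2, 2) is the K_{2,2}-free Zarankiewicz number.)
z(68, 133; 2, 2) ≤ (1/2)[68 + √(68² + 4·68·133·132)] = (1/2)[68 + √4779856] = 1127.1441

Kővári–Sós–Turán: let r_1, ..., r_68 be the row sums and z = Σ r_i the total number of 1s. Each pair of columns can share at most one row with both entries 1 (else a 2×2 all-ones block appears), so Σ_i C(r_i, 2) ≤ C(133, 2) = 8778. By convexity Σ_i C(r_i, 2) ≥ 68·C(z/68, 2) = z(z − 68)/(2·68), giving z² − 68z − 68·133·132 ≤ 0 and hence z ≤ (1/2)[68 + √(4624 + 4·1193808)] = (1/2)[68 + √4779856] ≈ (1/2)(68 + 2186.2882) = 1127.1441.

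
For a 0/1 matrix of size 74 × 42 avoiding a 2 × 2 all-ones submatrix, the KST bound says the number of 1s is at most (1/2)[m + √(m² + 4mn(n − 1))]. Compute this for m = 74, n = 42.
z(74, 42; 2, 2) ≤ (1/2)[74 + √(74² + 4·74·42·41)] = (1/2)[74 + √515188] = 395.883

Kővári–Sós–Turán: let r_1, ..., r_74 be the row sums and z = Σ r_i the total number of 1s. Each pair of columns can share at most one row with both entries 1 (else a 2×2 all-ones block appears), so Σ_i C(r_i, 2) ≤ C(42, 2) = 861. By convexity Σ_i C(r_i, 2) ≥ 74·C(z/74, 2) = z(z − 74)/(2·74), giving z² − 74z − 74·42·41 ≤ 0 and hence z ≤ (1/2)[74 + √(5476 + 4·127428)] = (1/2)[74 + √515188] ≈ (1/2)(74 + 717.766) = 395.883.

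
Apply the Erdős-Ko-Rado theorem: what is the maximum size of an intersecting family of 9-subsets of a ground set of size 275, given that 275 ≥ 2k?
max |F| = C(274, 8) = 710710907732046

The Erdős-Ko-Rado theorem states: for n ≥ 2k, an intersecting family of k-subsets of an n-element set has size at most C(n − 1, k − 1), with equality for 'star' families {A ⊆ [n] : |A| = k, i ∈ A} (fix an element i). For n = 275, k = 9: C(274, 8) = 710710907732046.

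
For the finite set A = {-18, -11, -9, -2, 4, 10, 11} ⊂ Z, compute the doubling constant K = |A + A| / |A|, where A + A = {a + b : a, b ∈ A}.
K = |A + A| / |A| = 24/7

Enumerate A + A = {a + b : a, b ∈ A}. With |A| = 7, there are |A|^2 = 49 ordered sum pairs; collecting distinct values, A + A = {-36, -29, -27, -22, -20, -18, -14, -13, -11, -8, -7, -5, -4, -1, 0, 1, 2, 8, 9, 14, 15, 20, 21, 22}, so |A + A| = 24. Thus K = 24/7. For comparison, the minimum possible |A + A| over all 7-element sets is 2·7 − 1 = 13 (so min K = 13/7), attained only by arithmetic progressions.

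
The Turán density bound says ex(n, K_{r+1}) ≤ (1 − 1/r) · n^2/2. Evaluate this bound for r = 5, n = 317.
Turán density bound = (4/5) · 317^2/2 = 200978/5 ≈ 40195.6

Turán's theorem: ex(n, K_{r+1}) is achieved by the complete r-partite Turán graph T(n, r) with parts as balanced as possible, and is at most (1 − 1/r) · n^2/2. For r = 5, n = 317: the density bound is (4/5) · 100489/2 = 200978/5 ≈ 40195.6. The integer-valued extremum is e(T(317, 5)) = 40195, which is strictly less than the density bound 200978/5 since 5 ∤ 317 (the parts of T(317, 5) cannot all be equal).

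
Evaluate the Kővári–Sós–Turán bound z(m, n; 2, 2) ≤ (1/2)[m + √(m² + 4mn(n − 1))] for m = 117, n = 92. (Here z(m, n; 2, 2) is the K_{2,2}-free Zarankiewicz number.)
z(117, 92; 2, 2) ≤ (1/2)[117 + √(117² + 4·117·92·91)] = (1/2)[117 + √3931785] = 1049.9365

Kővári–Sós–Turán: let r_1, ..., r_117 be the row sums and z = Σ r_i the total number of 1s. Each pair of columns can share at most one row with both entries 1 (else a 2×2 all-ones block appears), so Σ_i C(r_i, 2) ≤ C(92, 2) = 4186. By convexity Σ_i C(r_i, 2) ≥ 117·C(z/117, 2) = z(z − 117)/(2·117), giving z² − 117z − 117·92·91 ≤ 0 and hence z ≤ (1/2)[117 + √(13689 + 4·979524)] = (1/2)[117 + √3931785] ≈ (1/2)(117 + 1982.8729) = 1049.9365.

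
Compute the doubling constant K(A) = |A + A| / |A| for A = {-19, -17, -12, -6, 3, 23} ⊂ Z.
K = |A + A| / |A| = 20/6 = 10/3

Enumerate A + A = {a + b : a, b ∈ A}. With |A| = 6, there are |A|^2 = 36 ordered sum pairs; collecting distinct values, A + A = {-38, -36, -34, -31, -29, -25, -24, -23, -18, -16, -14, -12, -9, -3, 4, 6, 11, 17, 26, 46}, so |A + A| = 20. Thus K = 20/6 = 10/3. For comparison, the minimum possible |A + A| over all 6-element sets is 2·6 − 1 = 11 (so min K = 11/6), attained only by arithmetic progressions.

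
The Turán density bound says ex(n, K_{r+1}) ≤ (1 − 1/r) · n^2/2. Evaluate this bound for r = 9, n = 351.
Turán density bound = (8/9) · 351^2/2 = 54756

Turán's theorem: ex(n, K_{r+1}) is achieved by the complete r-partite Turán graph T(n, r) with parts as balanced as possible, and is at most (1 − 1/r) · n^2/2. For r = 9, n = 351: the density bound is (8/9) · 123201/2 = 54756. Since 9 ∣ 351, the Turán graph T(351, 9) has parts of equal size 39, and its edge count e(T(351, 9)) = 54756 attains the density bound exactly.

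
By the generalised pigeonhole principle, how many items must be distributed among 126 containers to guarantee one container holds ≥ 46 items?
n = (46 − 1)·126 + 1 = 5671

By the generalised pigeonhole principle, to guarantee some box contains ≥ r objects we need more than (r − 1) · k objects total. Threshold: n = (r − 1) · k + 1. With r = 46 and k = 126: n = 45 · 126 + 1 = 5670 + 1 = 5671. For n = 5670 = 45 · 126, we can put exactly 45 objects in every box, avoiding 46 in any single one — so 5671 is tight.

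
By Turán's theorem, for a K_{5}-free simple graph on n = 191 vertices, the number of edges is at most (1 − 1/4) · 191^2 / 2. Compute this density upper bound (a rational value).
Turán density bound = (3/4) · 191^2/2 = 109443/8 ≈ 13680.375

Turán's theorem: ex(n, K_{r+1}) is achieved by the complete r-partite Turán graph T(n, r) with parts as balanced as possible, and is at most (1 − 1/r) · n^2/2. For r = 4, n = 191: the density bound is (3/4) · 36481/2 = 109443/8 ≈ 13680.375. The integer-valued extremum is e(T(191, 4)) = 13680, which is strictly less than the density bound 109443/8 since 4 ∤ 191 (the parts of T(191, 4) cannot all be equal).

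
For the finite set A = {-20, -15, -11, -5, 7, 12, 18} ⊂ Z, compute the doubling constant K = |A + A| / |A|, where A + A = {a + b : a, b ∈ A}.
K = |A + A| / |A| = 26/7

Enumerate A + A = {a + b : a, b ∈ A}. With |A| = 7, there are |A|^2 = 49 ordered sum pairs; collecting distinct values, A + A = {-40, -35, -31, -30, -26, -25, -22, -20, -16, -13, -10, -8, -4, -3, -2, 1, 2, 3, 7, 13, 14, 19, 24, 25, 30, 36}, so |A + A| = 26. Thus K = 26/7. For comparison, the minimum possible |A + A| over all 7-element sets is 2·7 − 1 = 13 (so min K = 13/7), attained only by arithmetic progressions.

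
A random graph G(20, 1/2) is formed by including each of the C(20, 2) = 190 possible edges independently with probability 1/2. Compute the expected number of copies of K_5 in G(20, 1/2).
E[# K_5] = C(20, 5) · (1/2)^C(5, 2) = 15504 / 2^10 = 969/64 = 15.140625

For each 5-subset S of vertices (there are C(20, 5) = 15504 such S), let X_S = 1 if S induces a K_5 (all C(5, 2) = 10 edges present). Then P(X_S = 1) = (1/2)^10 = 1/1024. By linearity of expectation, E[# K_5] = C(20, 5) · (1/2)^10 = 15504 / 1024 = 969/64 = 15.140625.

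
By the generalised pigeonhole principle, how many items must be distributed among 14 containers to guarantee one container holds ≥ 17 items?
n = (17 − 1)·14 + 1 = 225

By the generalised pigeonhole principle, to guarantee some box contains ≥ r objects we need more than (r − 1) · k objects total. Threshold: n = (r − 1) · k + 1. With r = 17 and k = 14: n = 16 · 14 + 1 = 224 + 1 = 225. For n = 224 = 16 · 14, we can put exactly 16 objects in every box, avoiding 17 in any single one — so 225 is tight.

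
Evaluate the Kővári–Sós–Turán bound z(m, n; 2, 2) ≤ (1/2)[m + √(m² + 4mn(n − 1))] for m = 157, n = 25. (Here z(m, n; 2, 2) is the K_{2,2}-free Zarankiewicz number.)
z(157, 25; 2, 2) ≤ (1/2)[157 + √(157² + 4·157·25·24)] = (1/2)[157 + √401449] = 395.3

Kővári–Sós–Turán: let r_1, ..., r_157 be the row sums and z = Σ r_i the total number of 1s. Each pair of columns can share at most one row with both entries 1 (else a 2×2 all-ones block appears), so Σ_i C(r_i, 2) ≤ C(25, 2) = 300. By convexity Σ_i C(r_i, 2) ≥ 157·C(z/157, 2) = z(z − 157)/(2·157), giving z² − 157z − 157·25·24 ≤ 0 and hence z ≤ (1/2)[157 + √(24649 + 4·94200)] = (1/2)[157 + √401449] ≈ (1/2)(157 + 633.6) = 395.3.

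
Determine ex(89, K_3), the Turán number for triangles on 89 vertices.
ex(89, K_3) = ⌊89^2/4⌋ = 1980

Mantel (1907): a triangle-free graph on n vertices has at most ⌊n^2/4⌋ edges, with equality for the complete bipartite graph K_{⌊n/2⌋, ⌈n/2⌉}. For n = 89: ⌊89^2/4⌋ = ⌊7921/4⌋ = 1980. The extremal graph is K_{44, 45}, which has 44·45 = 1980 edges.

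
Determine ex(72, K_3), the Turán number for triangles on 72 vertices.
ex(72, K_3) = ⌊72^2/4⌋ = 1296

Mantel (1907): a triangle-free graph on n vertices has at most ⌊n^2/4⌋ edges, with equality for the complete bipartite graph K_{⌊n/2⌋, ⌈n/2⌉}. For n = 72: ⌊72^2/4⌋ = ⌊5184/4⌋ = 1296. The extremal graph is K_{36, 36}, which has 36·36 = 1296 edges.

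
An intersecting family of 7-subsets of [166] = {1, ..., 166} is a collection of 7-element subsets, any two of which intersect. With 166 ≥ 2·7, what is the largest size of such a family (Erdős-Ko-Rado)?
max |F| = C(165, 6) = 25564880880

Erdős-Ko-Rado (1961): when n ≥ 2k, max |F| = C(n−1, k−1). The bound is attained by the star {A : i ∈ A} for any fixed i ∈ [n]. Here C(166−1, 7−1) = C(165, 6) = 25564880880.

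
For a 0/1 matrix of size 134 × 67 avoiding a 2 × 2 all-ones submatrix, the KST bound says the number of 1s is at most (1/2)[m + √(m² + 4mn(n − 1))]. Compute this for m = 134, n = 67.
z(134, 67; 2, 2) ≤ (1/2)[134 + √(134² + 4·134·67·66)] = (1/2)[134 + √2388148] = 839.6817

Kővári–Sós–Turán: let r_1, ..., r_134 be the row sums and z = Σ r_i the total number of 1s. Each pair of columns can share at most one row with both entries 1 (else a 2×2 all-ones block appears), so Σ_i C(r_i, 2) ≤ C(67, 2) = 2211. By convexity Σ_i C(r_i, 2) ≥ 134·C(z/134, 2) = z(z − 134)/(2·134), giving z² − 134z − 134·67·66 ≤ 0 and hence z ≤ (1/2)[134 + √(17956 + 4·592548)] = (1/2)[134 + √2388148] ≈ (1/2)(134 + 1545.3634) = 839.6817.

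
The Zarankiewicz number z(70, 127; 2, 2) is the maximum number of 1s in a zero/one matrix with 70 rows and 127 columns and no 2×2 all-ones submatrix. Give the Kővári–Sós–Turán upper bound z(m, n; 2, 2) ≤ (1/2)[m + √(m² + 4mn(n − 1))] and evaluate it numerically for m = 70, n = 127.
z(70, 127; 2, 2) ≤ (1/2)[70 + √(70² + 4·70·127·126)] = (1/2)[70 + √4485460] = 1093.9452

Kővári–Sós–Turán: let r_1, ..., r_70 be the row sums and z = Σ r_i the total number of 1s. Each pair of columns can share at most one row with both entries 1 (else a 2×2 all-ones block appears), so Σ_i C(r_i, 2) ≤ C(127, 2) = 8001. By convexity Σ_i C(r_i, 2) ≥ 70·C(z/70, 2) = z(z − 70)/(2·70), giving z² − 70z − 70·127·126 ≤ 0 and hence z ≤ (1/2)[70 + √(4900 + 4·1120140)] = (1/2)[70 + √4485460] ≈ (1/2)(70 + 2117.8905) = 1093.9452.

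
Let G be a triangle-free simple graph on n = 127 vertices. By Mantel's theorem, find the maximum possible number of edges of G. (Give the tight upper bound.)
ex(127, K_3) = ⌊127^2/4⌋ = 4032

Mantel (1907): a triangle-free graph on n vertices has at most ⌊n^2/4⌋ edges, with equality for the complete bipartite graph K_{⌊n/2⌋, ⌈n/2⌉}. For n = 127: ⌊127^2/4⌋ = ⌊16129/4⌋ = 4032. The extremal graph is K_{63, 64}, which has 63·64 = 4032 edges.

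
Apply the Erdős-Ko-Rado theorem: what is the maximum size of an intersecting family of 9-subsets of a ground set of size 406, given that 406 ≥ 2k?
max |F| = C(405, 8) = 16745853821188050

The Erdős-Ko-Rado theorem states: for n ≥ 2k, an intersecting family of k-subsets of an n-element set has size at most C(n − 1, k − 1), with equality for 'star' families {A ⊆ [n] : |A| = k, i ∈ A} (fix an element i). For n = 406, k = 9: C(405, 8) = 16745853821188050.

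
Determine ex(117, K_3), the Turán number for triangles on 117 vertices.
ex(117, K_3) = ⌊117^2/4⌋ = 3422

Mantel (1907): a triangle-free graph on n vertices has at most ⌊n^2/4⌋ edges, with equality for the complete bipartite graph K_{⌊n/2⌋, ⌈n/2⌉}. For n = 117: ⌊117^2/4⌋ = ⌊13689/4⌋ = 3422. The extremal graph is K_{58, 59}, which has 58·59 = 3422 edges.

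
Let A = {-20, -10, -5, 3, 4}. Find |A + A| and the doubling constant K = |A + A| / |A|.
K = |A + A| / |A| = 15/5 = 3

Enumerate A + A = {a + b : a, b ∈ A}. With |A| = 5, there are |A|^2 = 25 ordered sum pairs; collecting distinct values, A + A = {-40, -30, -25, -20, -17, -16, -15, -10, -7, -6, -2, -1, 6, 7, 8}, so |A + A| = 15. Thus K = 15/5 = 3. For comparison, the minimum possible |A + A| over all 5-element sets is 2·5 − 1 = 9 (so min K = 9/5), attained only by arithmetic progressions.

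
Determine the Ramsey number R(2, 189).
R(2, 189) = 189

R(2, k) = k for all k ≥ 2: in a 2-colouring of K_k, either some edge is red (a red K_2) or all edges are blue (a blue K_k). And K_{188} coloured all-blue has no blue K_189, so R(2, 189) > 188. Hence R(2, 189) = 189.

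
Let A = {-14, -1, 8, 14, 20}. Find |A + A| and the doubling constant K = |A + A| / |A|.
K = |A + A| / |A| = 14/5

Enumerate A + A = {a + b : a, b ∈ A}. With |A| = 5, there are |A|^2 = 25 ordered sum pairs; collecting distinct values, A + A = {-28, -15, -6, -2, 0, 6, 7, 13, 16, 19, 22, 28, 34, 40}, so |A + A| = 14. Thus K = 14/5. For comparison, the minimum possible |A + A| over all 5-element sets is 2·5 − 1 = 9 (so min K = 9/5), attained only by arithmetic progressions.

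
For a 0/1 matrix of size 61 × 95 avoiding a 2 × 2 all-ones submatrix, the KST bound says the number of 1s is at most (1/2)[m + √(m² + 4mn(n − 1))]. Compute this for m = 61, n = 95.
z(61, 95; 2, 2) ≤ (1/2)[61 + √(61² + 4·61·95·94)] = (1/2)[61 + √2182641] = 769.1882

Kővári–Sós–Turán: let r_1, ..., r_61 be the row sums and z = Σ r_i the total number of 1s. Each pair of columns can share at most one row with both entries 1 (else a 2×2 all-ones block appears), so Σ_i C(r_i, 2) ≤ C(95, 2) = 4465. By convexity Σ_i C(r_i, 2) ≥ 61·C(z/61, 2) = z(z − 61)/(2·61), giving z² − 61z − 61·95·94 ≤ 0 and hence z ≤ (1/2)[61 + √(3721 + 4·544730)] = (1/2)[61 + √2182641] ≈ (1/2)(61 + 1477.3764) = 769.1882.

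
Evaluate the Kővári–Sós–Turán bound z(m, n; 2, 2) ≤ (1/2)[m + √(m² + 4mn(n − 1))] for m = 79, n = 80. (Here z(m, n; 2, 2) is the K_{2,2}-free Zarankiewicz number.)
z(79, 80; 2, 2) ≤ (1/2)[79 + √(79² + 4·79·80·79)] = (1/2)[79 + √2003361] = 747.2007

Kővári–Sós–Turán: let r_1, ..., r_79 be the row sums and z = Σ r_i the total number of 1s. Each pair of columns can share at most one row with both entries 1 (else a 2×2 all-ones block appears), so Σ_i C(r_i, 2) ≤ C(80, 2) = 3160. By convexity Σ_i C(r_i, 2) ≥ 79·C(z/79, 2) = z(z − 79)/(2·79), giving z² − 79z − 79·80·79 ≤ 0 and hence z ≤ (1/2)[79 + √(6241 + 4·499280)] = (1/2)[79 + √2003361] ≈ (1/2)(79 + 1415.4014) = 747.2007.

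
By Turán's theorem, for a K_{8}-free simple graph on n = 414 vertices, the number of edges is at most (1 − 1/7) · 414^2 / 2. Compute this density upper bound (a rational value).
Turán density bound = (6/7) · 414^2/2 = 514188/7 ≈ 73455.4286

Turán's theorem: ex(n, K_{r+1}) is achieved by the complete r-partite Turán graph T(n, r) with parts as balanced as possible, and is at most (1 − 1/r) · n^2/2. For r = 7, n = 414: the density bound is (6/7) · 171396/2 = 514188/7 ≈ 73455.4286. The integer-valued extremum is e(T(414, 7)) = 73455, which is strictly less than the density bound 514188/7 since 7 ∤ 414 (the parts of T(414, 7) cannot all be equal).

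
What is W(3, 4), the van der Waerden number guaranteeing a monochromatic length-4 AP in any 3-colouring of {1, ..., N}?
W(3, 4) = 293

This is a classical value, W(3, 4) = 293, established by combining an explicit 3-colouring of {1, ..., 292} with no monochromatic 4-AP (giving the lower bound W(3, 4) > 292) and a finite case analysis / exhaustive computer search showing every 3-colouring of {1, ..., 293} has such an AP.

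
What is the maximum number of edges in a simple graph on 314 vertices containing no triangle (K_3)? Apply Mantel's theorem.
ex(314, K_3) = ⌊314^2/4⌋ = 24649

Mantel (1907): a triangle-free graph on n vertices has at most ⌊n^2/4⌋ edges, with equality for the complete bipartite graph K_{⌊n/2⌋, ⌈n/2⌉}. For n = 314: ⌊314^2/4⌋ = ⌊98596/4⌋ = 24649. The extremal graph is K_{157, 157}, which has 157·157 = 24649 edges.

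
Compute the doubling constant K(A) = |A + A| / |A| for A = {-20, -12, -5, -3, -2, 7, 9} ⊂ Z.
K = |A + A| / |A| = 26/7

Enumerate A + A = {a + b : a, b ∈ A}. With |A| = 7, there are |A|^2 = 49 ordered sum pairs; collecting distinct values, A + A = {-40, -32, -25, -24, -23, -22, -17, -15, -14, -13, -11, -10, -8, -7, -6, -5, -4, -3, 2, 4, 5, 6, 7, 14, 16, 18}, so |A + A| = 26. Thus K = 26/7. For comparison, the minimum possible |A + A| over all 7-element sets is 2·7 − 1 = 13 (so min K = 13/7), attained only by arithmetic progressions.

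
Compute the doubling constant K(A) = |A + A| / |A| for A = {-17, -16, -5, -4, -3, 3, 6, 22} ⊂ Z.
K = |A + A| / |A| = 31/8

Enumerate A + A = {a + b : a, b ∈ A}. With |A| = 8, there are |A|^2 = 64 ordered sum pairs; collecting distinct values, A + A = {-34, -33, -32, -22, -21, -20, -19, -14, -13, -11, -10, -9, -8, -7, -6, -2, -1, 0, 1, 2, 3, 5, 6, 9, 12, 17, 18, 19, 25, 28, 44}, so |A + A| = 31. Thus K = 31/8. For comparison, the minimum possible |A + A| over all 8-element sets is 2·8 − 1 = 15 (so min K = 15/8), attained only by arithmetic progressions.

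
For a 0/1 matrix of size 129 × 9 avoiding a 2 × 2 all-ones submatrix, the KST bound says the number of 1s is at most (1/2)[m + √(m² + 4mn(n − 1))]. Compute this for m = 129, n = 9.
z(129, 9; 2, 2) ≤ (1/2)[129 + √(129² + 4·129·9·8)] = (1/2)[129 + √53793] = 180.4666

Kővári–Sós–Turán: let r_1, ..., r_129 be the row sums and z = Σ r_i the total number of 1s. Each pair of columns can share at most one row with both entries 1 (else a 2×2 all-ones block appears), so Σ_i C(r_i, 2) ≤ C(9, 2) = 36. By convexity Σ_i C(r_i, 2) ≥ 129·C(z/129, 2) = z(z − 129)/(2·129), giving z² − 129z − 129·9·8 ≤ 0 and hence z ≤ (1/2)[129 + √(16641 + 4·9288)] = (1/2)[129 + √53793] ≈ (1/2)(129 + 231.9332) = 180.4666.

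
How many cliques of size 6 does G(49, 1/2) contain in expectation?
E[# K_6] = C(49, 6) · (1/2)^C(6, 2) = 13983816 / 2^15 = 1747977/4096 ≈ 426.752197

For each 6-subset S of vertices (there are C(49, 6) = 13983816 such S), let X_S = 1 if S induces a K_6 (all C(6, 2) = 15 edges present). Then P(X_S = 1) = (1/2)^15 = 1/32768. By linearity of expectation, E[# K_6] = C(49, 6) · (1/2)^15 = 13983816 / 32768 = 1747977/4096 ≈ 426.752197.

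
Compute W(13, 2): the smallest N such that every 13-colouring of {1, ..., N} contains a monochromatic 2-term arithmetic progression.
W(13, 2) = 13 + 1 = 14

A 2-term AP is any pair of integers, so a monochromatic 2-AP exists iff some colour is used at least twice. With 13 colours, the colouring i ↦ i on {1, ..., 13} uses each colour once, avoiding any monochromatic pair, so W(13, 2) > 13. For {1, ..., 14}, pigeonhole forces two integers of the same colour, which form a monochromatic 2-AP. Hence W(13, 2) = 14.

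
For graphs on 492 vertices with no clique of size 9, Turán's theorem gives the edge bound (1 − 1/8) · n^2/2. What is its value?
Turán density bound = (7/8) · 492^2/2 = 105903

Turán's theorem: ex(n, K_{r+1}) is achieved by the complete r-partite Turán graph T(n, r) with parts as balanced as possible, and is at most (1 − 1/r) · n^2/2. For r = 8, n = 492: the density bound is (7/8) · 242064/2 = 105903. The integer-valued extremum is e(T(492, 8)) = 105902, which is strictly less than the density bound 105903 since 8 ∤ 492 (the parts of T(492, 8) cannot all be equal).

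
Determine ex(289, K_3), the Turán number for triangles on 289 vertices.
ex(289, K_3) = ⌊289^2/4⌋ = 20880

Mantel (1907): a triangle-free graph on n vertices has at most ⌊n^2/4⌋ edges, with equality for the complete bipartite graph K_{⌊n/2⌋, ⌈n/2⌉}. For n = 289: ⌊289^2/4⌋ = ⌊83521/4⌋ = 20880. The extremal graph is K_{144, 145}, which has 144·145 = 20880 edges.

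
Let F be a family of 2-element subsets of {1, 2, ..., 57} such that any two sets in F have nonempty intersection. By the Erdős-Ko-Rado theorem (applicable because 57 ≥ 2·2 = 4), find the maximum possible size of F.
max |F| = C(56, 1) = 56

Erdős-Ko-Rado (1961): when n ≥ 2k, max |F| = C(n−1, k−1). The bound is attained by the star {A : i ∈ A} for any fixed i ∈ [n]. Here C(57−1, 2−1) = C(56, 1) = 56.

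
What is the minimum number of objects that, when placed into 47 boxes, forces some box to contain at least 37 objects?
n = (37 − 1)·47 + 1 = 1693

By the generalised pigeonhole principle, to guarantee some box contains ≥ r objects we need more than (r − 1) · k objects total. Threshold: n = (r − 1) · k + 1. With r = 37 and k = 47: n = 36 · 47 + 1 = 1692 + 1 = 1693. For n = 1692 = 36 · 47, we can put exactly 36 objects in every box, avoiding 37 in any single one — so 1693 is tight.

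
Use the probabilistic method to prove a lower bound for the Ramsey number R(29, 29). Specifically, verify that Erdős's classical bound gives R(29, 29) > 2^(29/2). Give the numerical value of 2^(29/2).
2^(29/2) = 23170.475; so R(29, 29) > 23170.475

Colour each edge of K_n uniformly at random with red/blue. The expected number of monochromatic K_29 is C(n, 29) · 2 · 2^(−C(29,2)). If C(n, 29) · 2^(1 − C(29,2)) < 1, then with positive probability no monochromatic K_29 exists, so R(29, 29) > n. The standard estimate C(n, 29) ≤ n^29/29! shows this inequality holds whenever n ≤ 2^(29/2) (since 29! · 2^(C(29,2) − 1) > 2^(29^2/2) ≥ n^29). Hence R(29, 29) > 2^(29/2) = 23170.475.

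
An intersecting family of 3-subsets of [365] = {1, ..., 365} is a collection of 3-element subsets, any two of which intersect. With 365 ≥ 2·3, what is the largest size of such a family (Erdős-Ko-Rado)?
max |F| = C(364, 2) = 66066

The Erdős-Ko-Rado theorem states: for n ≥ 2k, an intersecting family of k-subsets of an n-element set has size at most C(n − 1, k − 1), with equality for 'star' families {A ⊆ [n] : |A| = k, i ∈ A} (fix an element i). For n = 365, k = 3: C(364, 2) = 66066.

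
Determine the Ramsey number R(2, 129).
R(2, 129) = 129

R(2, k) = k for all k ≥ 2: in a 2-colouring of K_k, either some edge is red (a red K_2) or all edges are blue (a blue K_k). And K_{128} coloured all-blue has no blue K_129, so R(2, 129) > 128. Hence R(2, 129) = 129.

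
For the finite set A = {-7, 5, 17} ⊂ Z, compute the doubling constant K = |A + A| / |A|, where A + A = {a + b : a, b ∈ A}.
K = |A + A| / |A| = 5/3

Enumerate A + A = {a + b : a, b ∈ A}. With |A| = 3, there are |A|^2 = 9 ordered sum pairs; collecting distinct values, A + A = {-14, -2, 10, 22, 34}, so |A + A| = 5. Thus K = 5/3. Here |A + A| = 2|A| − 1 = 5, the minimum possible — so K = 5/3 is minimal, which holds iff A is an arithmetic progression.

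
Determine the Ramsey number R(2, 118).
R(2, 118) = 118

R(2, k) = k for all k ≥ 2: in a 2-colouring of K_k, either some edge is red (a red K_2) or all edges are blue (a blue K_k). And K_{117} coloured all-blue has no blue K_118, so R(2, 118) > 117. Hence R(2, 118) = 118.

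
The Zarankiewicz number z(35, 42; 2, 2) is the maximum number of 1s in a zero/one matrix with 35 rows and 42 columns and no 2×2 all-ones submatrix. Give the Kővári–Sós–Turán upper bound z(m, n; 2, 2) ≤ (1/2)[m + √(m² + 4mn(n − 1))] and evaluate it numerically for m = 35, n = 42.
z(35, 42; 2, 2) ≤ (1/2)[35 + √(35² + 4·35·42·41)] = (1/2)[35 + √242305] = 263.6224

Kővári–Sós–Turán: let r_1, ..., r_35 be the row sums and z = Σ r_i the total number of 1s. Each pair of columns can share at most one row with both entries 1 (else a 2×2 all-ones block appears), so Σ_i C(r_i, 2) ≤ C(42, 2) = 861. By convexity Σ_i C(r_i, 2) ≥ 35·C(z/35, 2) = z(z − 35)/(2·35), giving z² − 35z − 35·42·41 ≤ 0 and hence z ≤ (1/2)[35 + √(1225 + 4·60270)] = (1/2)[35 + √242305] ≈ (1/2)(35 + 492.2449) = 263.6224.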